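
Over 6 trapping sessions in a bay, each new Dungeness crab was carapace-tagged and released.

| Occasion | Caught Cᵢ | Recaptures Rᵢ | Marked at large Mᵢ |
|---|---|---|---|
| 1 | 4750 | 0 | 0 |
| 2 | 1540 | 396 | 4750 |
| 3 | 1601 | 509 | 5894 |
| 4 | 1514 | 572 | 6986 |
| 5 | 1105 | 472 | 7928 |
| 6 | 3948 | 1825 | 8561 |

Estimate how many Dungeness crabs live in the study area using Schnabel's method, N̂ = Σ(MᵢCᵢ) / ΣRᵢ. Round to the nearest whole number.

Σ MᵢCᵢ = 0·4750 + 4750·1540 + 5894·1601 + 6986·1514 + 7928·1105 + 8561·3948 = 0 + 7315000 + 9436294 + 10576804 + 8760440 + 33798828 = 69887366
Σ Rᵢ = 0 + 396 + 509 + 572 + 472 + 1825 = 3774
N̂ = 69887366 / 3774 ≈ 18518.1 → 18518

N ≈ 18,518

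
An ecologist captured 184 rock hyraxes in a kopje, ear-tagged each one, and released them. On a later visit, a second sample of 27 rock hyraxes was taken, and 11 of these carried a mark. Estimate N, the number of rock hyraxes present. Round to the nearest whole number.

N ≈ 452

Lincoln-Petersen assumes M/N = R/C, so N = M·C / R.
N = (184 × 27) / 11 = 4968 / 11 ≈ 451.6 → 452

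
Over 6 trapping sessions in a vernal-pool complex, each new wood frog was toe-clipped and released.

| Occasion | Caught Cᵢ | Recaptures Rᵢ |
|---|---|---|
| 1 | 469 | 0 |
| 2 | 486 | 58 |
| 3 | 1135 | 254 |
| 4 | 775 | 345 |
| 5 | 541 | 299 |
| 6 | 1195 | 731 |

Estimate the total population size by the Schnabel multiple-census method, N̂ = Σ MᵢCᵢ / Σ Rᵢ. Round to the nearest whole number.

Marked at large before each occasion: Mᵢ = Σⱼ<ᵢ (Cⱼ − Rⱼ) → M1=0, M2=469, M3=897, M4=1778, M5=2208, M6=2450
Σ MᵢCᵢ = 0·469 + 469·486 + 897·1135 + 1778·775 + 2208·541 + 2450·1195 = 0 + 227934 + 1018095 + 1377950 + 1194528 + 2927750 = 6746257
Σ Rᵢ = 0 + 58 + 254 + 345 + 299 + 731 = 1687
N̂ = 6746257 / 1687 ≈ 3999.0 → 3999

N ≈ 3999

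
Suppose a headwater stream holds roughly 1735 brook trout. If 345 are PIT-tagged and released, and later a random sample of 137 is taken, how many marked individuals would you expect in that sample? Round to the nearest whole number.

expected recaptures ≈ 27

The marked fraction of the population is 345/1735, so in a sample of 137 expect C·(M/N) marked.
E[R] = 345 × 137 / 1735 = 47265 / 1735 ≈ 27.2 → 27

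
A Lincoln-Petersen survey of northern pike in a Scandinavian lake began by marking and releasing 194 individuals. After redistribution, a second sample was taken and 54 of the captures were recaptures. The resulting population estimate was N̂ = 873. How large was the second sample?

C = 243

From N = M·C/R: C = N·R / M = 873·54 / 194 = 47142 / 194 = 243.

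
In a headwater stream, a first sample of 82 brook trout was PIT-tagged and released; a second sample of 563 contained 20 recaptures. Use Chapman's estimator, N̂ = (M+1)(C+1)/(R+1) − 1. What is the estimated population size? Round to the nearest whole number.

N̂ = (82+1)(563+1)/(20+1) − 1 = 83·564/21 − 1
= 46812/21 − 1 ≈ 2229.1 − 1 ≈ 2228.1 → 2228

N ≈ 2228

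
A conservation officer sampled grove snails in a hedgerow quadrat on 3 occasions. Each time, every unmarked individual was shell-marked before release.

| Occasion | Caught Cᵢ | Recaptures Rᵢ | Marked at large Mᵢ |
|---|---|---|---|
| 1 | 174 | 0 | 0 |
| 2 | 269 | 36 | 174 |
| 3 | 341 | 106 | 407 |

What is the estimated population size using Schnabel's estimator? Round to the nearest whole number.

Σ MᵢCᵢ = 0·174 + 174·269 + 407·341 = 0 + 46806 + 138787 = 185593
Σ Rᵢ = 0 + 36 + 106 = 142
N̂ = 185593 / 142 ≈ 1307.0 → 1307

N ≈ 1307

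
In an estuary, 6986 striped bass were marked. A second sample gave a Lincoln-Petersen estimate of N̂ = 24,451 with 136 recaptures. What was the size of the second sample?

From N = M·C/R: C = N·R / M = 24451·136 / 6986 = 3325336 / 6986 = 476.

C = 476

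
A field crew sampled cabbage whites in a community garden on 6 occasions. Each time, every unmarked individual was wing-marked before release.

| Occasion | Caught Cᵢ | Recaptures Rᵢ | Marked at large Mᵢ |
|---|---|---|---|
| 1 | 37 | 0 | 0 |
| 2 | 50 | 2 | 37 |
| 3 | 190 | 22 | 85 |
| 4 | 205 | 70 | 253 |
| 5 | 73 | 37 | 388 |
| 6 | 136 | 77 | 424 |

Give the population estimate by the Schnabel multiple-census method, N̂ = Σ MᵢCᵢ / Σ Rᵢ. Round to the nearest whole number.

Σ MᵢCᵢ = 0·37 + 37·50 + 85·190 + 253·205 + 388·73 + 424·136 = 0 + 1850 + 16150 + 51865 + 28324 + 57664 = 155853
Σ Rᵢ = 0 + 2 + 22 + 70 + 37 + 77 = 208
N̂ = 155853 / 208 ≈ 749.3 → 749

N ≈ 749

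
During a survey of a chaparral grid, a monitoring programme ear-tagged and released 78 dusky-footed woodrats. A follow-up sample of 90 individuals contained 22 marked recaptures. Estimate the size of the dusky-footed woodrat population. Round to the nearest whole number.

N ≈ 319

The marked fraction in the recapture sample should equal the marked fraction in the population: 22/90 = 78/N.
N = (78 × 90) / 22 = 7020 / 22 ≈ 319.1 → 319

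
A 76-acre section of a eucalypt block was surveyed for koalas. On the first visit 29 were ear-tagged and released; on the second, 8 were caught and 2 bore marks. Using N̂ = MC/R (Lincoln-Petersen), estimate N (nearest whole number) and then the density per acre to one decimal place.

N̂ = 29·8/2 = 232/2 = 116
Density = N̂ / area = 116 / 76 ≈ 1.53 → 1.5 per acre

density ≈ 1.5 koalas per acre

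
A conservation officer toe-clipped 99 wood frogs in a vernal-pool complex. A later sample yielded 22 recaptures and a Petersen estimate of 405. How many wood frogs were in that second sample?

C = 90

From N = M·C/R: C = N·R / M = 405·22 / 99 = 8910 / 99 = 90.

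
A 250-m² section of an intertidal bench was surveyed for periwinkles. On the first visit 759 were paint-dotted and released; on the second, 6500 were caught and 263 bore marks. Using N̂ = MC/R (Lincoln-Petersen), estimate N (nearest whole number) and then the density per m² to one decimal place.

N̂ = 759·6500/263 = 4933500/263 ≈ 18758.6 → 18759
Density = N̂ / area = 18759 / 250 ≈ 75.04 → 75.0 per m²

density ≈ 75.0 periwinkles per m²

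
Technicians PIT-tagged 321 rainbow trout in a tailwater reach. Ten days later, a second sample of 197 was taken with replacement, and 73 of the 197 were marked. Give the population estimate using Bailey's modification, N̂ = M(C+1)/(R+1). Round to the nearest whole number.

N ≈ 859

N̂ = 321·(197+1)/(73+1) = 321·198/74 = 63558/74 ≈ 858.9 → 859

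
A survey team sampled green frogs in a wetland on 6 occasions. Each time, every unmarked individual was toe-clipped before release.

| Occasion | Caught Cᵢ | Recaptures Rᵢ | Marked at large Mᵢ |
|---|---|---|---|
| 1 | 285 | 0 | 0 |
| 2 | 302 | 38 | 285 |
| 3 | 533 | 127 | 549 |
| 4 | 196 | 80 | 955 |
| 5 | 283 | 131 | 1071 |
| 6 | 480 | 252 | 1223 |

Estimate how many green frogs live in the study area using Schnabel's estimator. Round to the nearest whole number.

Σ MᵢCᵢ = 0·285 + 285·302 + 549·533 + 955·196 + 1071·283 + 1223·480 = 0 + 86070 + 292617 + 187180 + 303093 + 587040 = 1456000
Σ Rᵢ = 0 + 38 + 127 + 80 + 131 + 252 = 628
N̂ = 1456000 / 628 ≈ 2318.47 → 2318

N ≈ 2318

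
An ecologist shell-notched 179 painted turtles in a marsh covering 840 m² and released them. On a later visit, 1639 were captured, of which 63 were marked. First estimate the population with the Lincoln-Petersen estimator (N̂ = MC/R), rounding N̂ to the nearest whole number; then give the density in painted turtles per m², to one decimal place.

N̂ = 179·1639/63 = 293381/63 ≈ 4656.8 → 4657
Density = N̂ / area = 4657 / 840 ≈ 5.54 → 5.5 per m²

density ≈ 5.5 painted turtles per m²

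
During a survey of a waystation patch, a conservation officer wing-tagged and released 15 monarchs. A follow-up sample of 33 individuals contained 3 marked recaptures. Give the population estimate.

If marked individuals mix randomly, R/C ≈ M/N, giving N ≈ M·C/R.
N = (15 × 33) / 3 = 495 / 3 = 165

N = 165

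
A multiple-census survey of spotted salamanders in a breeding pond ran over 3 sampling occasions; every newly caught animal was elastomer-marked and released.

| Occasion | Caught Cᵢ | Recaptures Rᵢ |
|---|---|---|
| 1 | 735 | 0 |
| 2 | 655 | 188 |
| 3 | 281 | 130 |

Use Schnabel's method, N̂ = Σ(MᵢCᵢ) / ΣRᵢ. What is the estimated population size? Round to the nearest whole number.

Marked at large before each occasion: Mᵢ = Σⱼ<ᵢ (Cⱼ − Rⱼ) → M1=0, M2=735, M3=1202
Σ MᵢCᵢ = 0·735 + 735·655 + 1202·281 = 0 + 481425 + 337762 = 819187
Σ Rᵢ = 0 + 188 + 130 = 318
N̂ = 819187 / 318 ≈ 2576.1 → 2576

N ≈ 2576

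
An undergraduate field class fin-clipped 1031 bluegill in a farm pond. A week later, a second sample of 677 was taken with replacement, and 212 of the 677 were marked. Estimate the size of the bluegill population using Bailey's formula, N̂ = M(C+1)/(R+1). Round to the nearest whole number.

N̂ = 1031·(677+1)/(212+1) = 1031·678/213 = 699018/213 ≈ 3281.8 → 3282

N ≈ 3282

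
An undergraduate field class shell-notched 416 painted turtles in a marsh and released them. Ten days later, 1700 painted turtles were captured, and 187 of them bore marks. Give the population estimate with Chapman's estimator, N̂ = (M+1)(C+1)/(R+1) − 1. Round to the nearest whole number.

N ≈ 3772

N̂ = (416+1)(1700+1)/(187+1) − 1 = 417·1701/188 − 1
= 709317/188 − 1 ≈ 3773.0 − 1 ≈ 3772.0 → 3772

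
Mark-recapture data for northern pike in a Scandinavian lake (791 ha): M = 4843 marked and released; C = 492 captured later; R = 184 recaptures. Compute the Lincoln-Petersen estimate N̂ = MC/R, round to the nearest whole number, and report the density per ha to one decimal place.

N̂ = 4843·492/184 = 2382756/184 ≈ 12949.8 → 12950
Density = N̂ / area = 12950 / 791 ≈ 16.37 → 16.4 per ha

density ≈ 16.4 northern pike per ha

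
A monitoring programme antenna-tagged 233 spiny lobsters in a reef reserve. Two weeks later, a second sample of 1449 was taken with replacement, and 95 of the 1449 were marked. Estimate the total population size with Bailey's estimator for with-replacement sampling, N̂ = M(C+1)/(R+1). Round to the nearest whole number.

N̂ = 233·(1449+1)/(95+1) = 233·1450/96 = 337850/96 ≈ 3519.3 → 3519

N ≈ 3519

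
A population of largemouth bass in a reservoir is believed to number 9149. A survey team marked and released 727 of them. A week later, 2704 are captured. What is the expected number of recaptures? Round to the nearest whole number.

expected recaptures ≈ 215

The marked fraction of the population is 727/9149, so in a sample of 2704 expect C·(M/N) marked.
E[R] = 727 × 2704 / 9149 = 1965808 / 9149 ≈ 214.9 → 215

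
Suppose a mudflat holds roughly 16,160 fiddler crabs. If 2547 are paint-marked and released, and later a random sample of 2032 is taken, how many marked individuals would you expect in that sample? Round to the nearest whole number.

Expected recaptures E[R] = M·C / N.
E[R] = 2547 × 2032 / 16160 = 5175504 / 16160 ≈ 320.3 → 320

expected recaptures ≈ 320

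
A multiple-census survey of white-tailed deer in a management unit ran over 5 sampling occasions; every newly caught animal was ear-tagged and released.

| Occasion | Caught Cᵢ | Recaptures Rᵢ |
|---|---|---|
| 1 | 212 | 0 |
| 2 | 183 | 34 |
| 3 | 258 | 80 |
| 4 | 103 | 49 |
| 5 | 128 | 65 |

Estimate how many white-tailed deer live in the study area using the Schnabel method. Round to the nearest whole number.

Marked at large before each occasion: Mᵢ = Σⱼ<ᵢ (Cⱼ − Rⱼ) → M1=0, M2=212, M3=361, M4=539, M5=593
Σ MᵢCᵢ = 0·212 + 212·183 + 361·258 + 539·103 + 593·128 = 0 + 38796 + 93138 + 55517 + 75904 = 263355
Σ Rᵢ = 0 + 34 + 80 + 49 + 65 = 228
N̂ = 263355 / 228 ≈ 1155.1 → 1155

N ≈ 1155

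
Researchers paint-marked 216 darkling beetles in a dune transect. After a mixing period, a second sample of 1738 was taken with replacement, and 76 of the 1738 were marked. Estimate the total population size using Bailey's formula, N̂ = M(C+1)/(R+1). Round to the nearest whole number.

N ≈ 4878

N̂ = 216·(1738+1)/(76+1) = 216·1739/77 = 375624/77 ≈ 4878.2 → 4878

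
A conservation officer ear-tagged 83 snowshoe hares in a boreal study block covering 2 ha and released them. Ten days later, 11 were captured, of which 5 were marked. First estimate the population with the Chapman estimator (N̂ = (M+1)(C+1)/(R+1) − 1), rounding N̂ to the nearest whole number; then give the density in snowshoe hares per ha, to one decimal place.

density ≈ 83.5 snowshoe hares per ha

N̂ = 84·12/6 − 1 = 1008/6 − 1 = 167
Density = N̂ / area = 167 / 2 ≈ 83.50 → 83.5 per ha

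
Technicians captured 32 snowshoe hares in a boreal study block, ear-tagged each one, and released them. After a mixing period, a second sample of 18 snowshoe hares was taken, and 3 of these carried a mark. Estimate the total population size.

N = 192

If marked individuals mix randomly, R/C ≈ M/N, giving N ≈ M·C/R.
N = (32 × 18) / 3 = 576 / 3 = 192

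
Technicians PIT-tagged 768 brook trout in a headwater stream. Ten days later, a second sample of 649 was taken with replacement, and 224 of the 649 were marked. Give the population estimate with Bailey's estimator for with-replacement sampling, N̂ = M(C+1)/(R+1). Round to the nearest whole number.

N ≈ 2219

N̂ = 768·(649+1)/(224+1) = 768·650/225 = 499200/225 ≈ 2218.7 → 2219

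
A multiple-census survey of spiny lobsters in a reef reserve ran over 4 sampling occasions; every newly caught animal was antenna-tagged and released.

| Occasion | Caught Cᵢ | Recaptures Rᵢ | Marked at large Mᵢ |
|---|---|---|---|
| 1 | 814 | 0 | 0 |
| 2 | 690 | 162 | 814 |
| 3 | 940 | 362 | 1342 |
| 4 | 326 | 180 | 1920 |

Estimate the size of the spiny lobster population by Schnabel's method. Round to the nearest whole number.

Σ MᵢCᵢ = 0·814 + 814·690 + 1342·940 + 1920·326 = 0 + 561660 + 1261480 + 625920 = 2449060
Σ Rᵢ = 0 + 162 + 362 + 180 = 704
N̂ = 2449060 / 704 ≈ 3478.8 → 3479

N ≈ 3479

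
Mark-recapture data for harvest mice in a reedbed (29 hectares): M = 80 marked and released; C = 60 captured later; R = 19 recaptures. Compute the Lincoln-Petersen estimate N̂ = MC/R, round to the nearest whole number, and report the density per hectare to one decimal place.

N̂ = 80·60/19 = 4800/19 ≈ 252.6 → 253
Density = N̂ / area = 253 / 29 ≈ 8.72 → 8.7 per hectare

density ≈ 8.7 harvest mice per hectare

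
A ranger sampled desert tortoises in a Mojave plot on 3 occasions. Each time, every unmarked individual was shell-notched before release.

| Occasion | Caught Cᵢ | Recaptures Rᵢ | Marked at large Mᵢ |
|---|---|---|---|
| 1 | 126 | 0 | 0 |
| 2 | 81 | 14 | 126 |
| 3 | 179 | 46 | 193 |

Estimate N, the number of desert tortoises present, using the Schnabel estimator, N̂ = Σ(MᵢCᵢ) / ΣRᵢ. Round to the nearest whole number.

Σ MᵢCᵢ = 0·126 + 126·81 + 193·179 = 0 + 10206 + 34547 = 44753
Σ Rᵢ = 0 + 14 + 46 = 60
N̂ = 44753 / 60 ≈ 745.9 → 746

N ≈ 746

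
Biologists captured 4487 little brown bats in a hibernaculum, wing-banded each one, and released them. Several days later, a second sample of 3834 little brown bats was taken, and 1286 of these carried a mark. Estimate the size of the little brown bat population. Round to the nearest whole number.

N = (4487 × 3834) / 1286 = 17203158 / 1286 ≈ 13377.3 → 13377

N ≈ 13,377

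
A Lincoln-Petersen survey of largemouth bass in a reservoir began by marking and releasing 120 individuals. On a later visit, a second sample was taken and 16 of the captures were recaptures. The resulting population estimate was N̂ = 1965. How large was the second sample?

C = 262

From N = M·C/R: C = N·R / M = 1965·16 / 120 = 31440 / 120 = 262.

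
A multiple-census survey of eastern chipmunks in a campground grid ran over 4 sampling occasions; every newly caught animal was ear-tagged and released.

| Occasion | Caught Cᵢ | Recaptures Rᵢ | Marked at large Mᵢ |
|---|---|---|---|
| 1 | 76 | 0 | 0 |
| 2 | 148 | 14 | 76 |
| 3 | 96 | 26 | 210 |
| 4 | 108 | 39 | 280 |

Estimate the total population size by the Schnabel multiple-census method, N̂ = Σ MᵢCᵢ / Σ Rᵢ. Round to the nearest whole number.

N ≈ 780

Σ MᵢCᵢ = 0·76 + 76·148 + 210·96 + 280·108 = 0 + 11248 + 20160 + 30240 = 61648
Σ Rᵢ = 0 + 14 + 26 + 39 = 79
N̂ = 61648 / 79 ≈ 780.4 → 780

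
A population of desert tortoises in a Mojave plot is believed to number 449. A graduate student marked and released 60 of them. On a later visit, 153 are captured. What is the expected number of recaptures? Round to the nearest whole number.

The marked fraction of the population is 60/449, so in a sample of 153 expect C·(M/N) marked.
E[R] = 60 × 153 / 449 = 9180 / 449 ≈ 20.4 → 20

expected recaptures ≈ 20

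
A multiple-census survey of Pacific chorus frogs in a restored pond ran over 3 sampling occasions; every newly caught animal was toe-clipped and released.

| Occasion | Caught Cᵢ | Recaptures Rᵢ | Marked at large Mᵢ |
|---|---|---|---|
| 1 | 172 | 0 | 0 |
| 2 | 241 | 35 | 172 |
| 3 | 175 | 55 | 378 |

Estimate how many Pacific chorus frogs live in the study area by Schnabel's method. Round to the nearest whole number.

N ≈ 1196

Σ MᵢCᵢ = 0·172 + 172·241 + 378·175 = 0 + 41452 + 66150 = 107602
Σ Rᵢ = 0 + 35 + 55 = 90
N̂ = 107602 / 90 ≈ 1195.6 → 1196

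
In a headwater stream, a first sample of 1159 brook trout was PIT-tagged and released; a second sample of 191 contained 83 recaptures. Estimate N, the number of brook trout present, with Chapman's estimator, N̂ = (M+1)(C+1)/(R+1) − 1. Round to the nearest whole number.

N ≈ 2650

N̂ = (1159+1)(191+1)/(83+1) − 1 = 1160·192/84 − 1
= 222720/84 − 1 ≈ 2651.4 − 1 ≈ 2650.4 → 2650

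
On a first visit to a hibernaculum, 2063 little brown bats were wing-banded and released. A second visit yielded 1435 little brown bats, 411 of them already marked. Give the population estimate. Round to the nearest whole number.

If marked individuals mix randomly, R/C ≈ M/N, giving N ≈ M·C/R.
N = (2063 × 1435) / 411 = 2960405 / 411 ≈ 7202.9 → 7203

N ≈ 7203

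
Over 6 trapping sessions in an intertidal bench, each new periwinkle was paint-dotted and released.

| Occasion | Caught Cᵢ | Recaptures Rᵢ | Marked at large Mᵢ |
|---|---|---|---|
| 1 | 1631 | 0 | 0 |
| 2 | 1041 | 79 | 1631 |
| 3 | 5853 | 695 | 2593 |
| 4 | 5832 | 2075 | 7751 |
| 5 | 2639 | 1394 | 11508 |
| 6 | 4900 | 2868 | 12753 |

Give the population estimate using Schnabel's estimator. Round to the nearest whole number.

N ≈ 21,788

Σ MᵢCᵢ = 0·1631 + 1631·1041 + 2593·5853 + 7751·5832 + 11508·2639 + 12753·4900 = 0 + 1697871 + 15176829 + 45203832 + 30369612 + 62489700 = 154937844
Σ Rᵢ = 0 + 79 + 695 + 2075 + 1394 + 2868 = 7111
N̂ = 154937844 / 7111 ≈ 21788.47 → 21788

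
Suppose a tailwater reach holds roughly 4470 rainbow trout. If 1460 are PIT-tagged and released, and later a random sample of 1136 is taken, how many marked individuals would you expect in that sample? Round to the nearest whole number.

Expected recaptures E[R] = M·C / N.
E[R] = 1460 × 1136 / 4470 = 1658560 / 4470 ≈ 371.0 → 371

expected recaptures ≈ 371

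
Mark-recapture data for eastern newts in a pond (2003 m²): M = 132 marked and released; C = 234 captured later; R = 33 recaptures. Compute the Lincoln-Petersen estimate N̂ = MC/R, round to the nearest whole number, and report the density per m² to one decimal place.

N̂ = 132·234/33 = 30888/33 = 936
Density = N̂ / area = 936 / 2003 ≈ 0.47 → 0.5 per m²

density ≈ 0.5 eastern newts per m²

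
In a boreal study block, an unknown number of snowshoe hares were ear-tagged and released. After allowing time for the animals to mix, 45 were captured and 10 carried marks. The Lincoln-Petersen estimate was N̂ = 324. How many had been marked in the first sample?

M = 72

From N = M·C/R: M = N·R / C = 324·10 / 45 = 3240 / 45 = 72.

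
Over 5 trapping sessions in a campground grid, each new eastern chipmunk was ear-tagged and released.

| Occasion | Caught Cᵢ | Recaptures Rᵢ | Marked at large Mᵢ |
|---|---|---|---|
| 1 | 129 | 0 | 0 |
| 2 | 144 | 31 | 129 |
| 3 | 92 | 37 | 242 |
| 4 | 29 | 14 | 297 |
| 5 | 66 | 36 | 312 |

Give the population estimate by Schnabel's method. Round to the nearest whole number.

Σ MᵢCᵢ = 0·129 + 129·144 + 242·92 + 297·29 + 312·66 = 0 + 18576 + 22264 + 8613 + 20592 = 70045
Σ Rᵢ = 0 + 31 + 37 + 14 + 36 = 118
N̂ = 70045 / 118 ≈ 593.6 → 594

N ≈ 594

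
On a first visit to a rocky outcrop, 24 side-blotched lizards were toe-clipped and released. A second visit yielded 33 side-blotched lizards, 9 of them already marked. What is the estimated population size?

If marked individuals mix randomly, R/C ≈ M/N, giving N ≈ M·C/R.
N = (24 × 33) / 9 = 792 / 9 = 88

N = 88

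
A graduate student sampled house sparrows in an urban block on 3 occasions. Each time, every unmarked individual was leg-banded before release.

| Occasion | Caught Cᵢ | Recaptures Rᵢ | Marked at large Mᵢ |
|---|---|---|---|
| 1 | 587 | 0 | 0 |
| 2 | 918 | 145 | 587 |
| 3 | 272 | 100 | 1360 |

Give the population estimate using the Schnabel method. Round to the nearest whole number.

N ≈ 3709

Σ MᵢCᵢ = 0·587 + 587·918 + 1360·272 = 0 + 538866 + 369920 = 908786
Σ Rᵢ = 0 + 145 + 100 = 245
N̂ = 908786 / 245 ≈ 3709.3 → 3709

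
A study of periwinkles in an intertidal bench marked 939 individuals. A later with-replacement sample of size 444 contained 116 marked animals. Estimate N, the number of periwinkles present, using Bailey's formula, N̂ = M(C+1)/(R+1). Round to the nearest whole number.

N̂ = 939·(444+1)/(116+1) = 939·445/117 = 417855/117 ≈ 3571.4 → 3571

N ≈ 3571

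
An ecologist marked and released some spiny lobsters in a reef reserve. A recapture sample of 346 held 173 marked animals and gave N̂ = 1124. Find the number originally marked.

M = 562

From N = M·C/R: M = N·R / C = 1124·173 / 346 = 194452 / 346 = 562.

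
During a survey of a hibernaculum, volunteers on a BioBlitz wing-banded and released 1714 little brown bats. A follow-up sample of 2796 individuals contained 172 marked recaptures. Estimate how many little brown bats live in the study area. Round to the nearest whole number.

N = (1714 × 2796) / 172 = 4792344 / 172 ≈ 27862.47 → 27862

N ≈ 27,862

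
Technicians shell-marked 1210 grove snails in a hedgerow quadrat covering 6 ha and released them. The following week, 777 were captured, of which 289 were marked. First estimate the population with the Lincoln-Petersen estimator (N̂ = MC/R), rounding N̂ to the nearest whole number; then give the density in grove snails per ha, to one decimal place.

N̂ = 1210·777/289 = 940170/289 ≈ 3253.2 → 3253
Density = N̂ / area = 3253 / 6 ≈ 542.17 → 542.2 per ha

density ≈ 542.2 grove snails per ha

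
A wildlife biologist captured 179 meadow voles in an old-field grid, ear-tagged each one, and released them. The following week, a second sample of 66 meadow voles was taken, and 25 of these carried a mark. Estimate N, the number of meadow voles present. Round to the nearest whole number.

If marked individuals mix randomly, R/C ≈ M/N, giving N ≈ M·C/R.
N = (179 × 66) / 25 = 11814 / 25 ≈ 472.6 → 473

N ≈ 473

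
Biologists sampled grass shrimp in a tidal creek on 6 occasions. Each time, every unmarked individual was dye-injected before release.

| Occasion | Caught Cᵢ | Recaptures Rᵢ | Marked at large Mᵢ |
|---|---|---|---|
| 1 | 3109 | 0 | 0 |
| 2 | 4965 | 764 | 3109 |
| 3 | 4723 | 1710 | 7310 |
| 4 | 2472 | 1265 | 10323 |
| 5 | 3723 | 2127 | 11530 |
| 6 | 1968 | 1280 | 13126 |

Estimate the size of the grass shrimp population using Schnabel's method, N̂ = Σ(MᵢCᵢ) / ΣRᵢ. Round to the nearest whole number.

Σ MᵢCᵢ = 0·3109 + 3109·4965 + 7310·4723 + 10323·2472 + 11530·3723 + 13126·1968 = 0 + 15436185 + 34525130 + 25518456 + 42926190 + 25831968 = 144237929
Σ Rᵢ = 0 + 764 + 1710 + 1265 + 2127 + 1280 = 7146
N̂ = 144237929 / 7146 ≈ 20184.4 → 20184

N ≈ 20,184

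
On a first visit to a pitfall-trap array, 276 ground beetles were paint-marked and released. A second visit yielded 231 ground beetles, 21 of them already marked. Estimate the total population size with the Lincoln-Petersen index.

N = (276 × 231) / 21 = 63756 / 21 = 3036

N = 3036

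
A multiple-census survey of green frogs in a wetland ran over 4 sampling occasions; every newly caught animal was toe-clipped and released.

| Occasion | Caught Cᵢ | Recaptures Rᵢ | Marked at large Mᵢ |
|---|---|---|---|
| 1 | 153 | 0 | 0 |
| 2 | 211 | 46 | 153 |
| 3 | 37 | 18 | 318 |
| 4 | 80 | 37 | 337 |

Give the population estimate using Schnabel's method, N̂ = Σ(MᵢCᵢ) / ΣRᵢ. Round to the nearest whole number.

N ≈ 703

Σ MᵢCᵢ = 0·153 + 153·211 + 318·37 + 337·80 = 0 + 32283 + 11766 + 26960 = 71009
Σ Rᵢ = 0 + 46 + 18 + 37 = 101
N̂ = 71009 / 101 ≈ 703.1 → 703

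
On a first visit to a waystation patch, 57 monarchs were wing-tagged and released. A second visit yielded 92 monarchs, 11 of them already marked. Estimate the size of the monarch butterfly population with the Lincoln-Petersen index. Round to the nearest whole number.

N = (57 × 92) / 11 = 5244 / 11 ≈ 476.7 → 477

N ≈ 477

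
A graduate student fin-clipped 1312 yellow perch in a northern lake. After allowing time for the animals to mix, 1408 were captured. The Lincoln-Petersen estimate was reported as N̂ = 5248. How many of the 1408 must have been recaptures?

From N = M·C/R: R = M·C / N = 1312·1408 / 5248 = 1847296 / 5248 = 352.

R = 352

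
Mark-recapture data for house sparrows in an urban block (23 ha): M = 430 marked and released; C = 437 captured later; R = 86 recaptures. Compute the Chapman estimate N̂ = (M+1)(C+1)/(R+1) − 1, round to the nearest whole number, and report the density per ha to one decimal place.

N̂ = 431·438/87 − 1 = 188778/87 − 1 ≈ 2168.9 → 2169
Density = N̂ / area = 2169 / 23 ≈ 94.30 → 94.3 per ha

density ≈ 94.3 house sparrows per ha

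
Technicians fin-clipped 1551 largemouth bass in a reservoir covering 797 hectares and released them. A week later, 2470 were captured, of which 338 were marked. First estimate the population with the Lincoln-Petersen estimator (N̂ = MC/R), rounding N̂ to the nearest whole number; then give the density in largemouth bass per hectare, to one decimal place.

N̂ = 1551·2470/338 = 3830970/338 ≈ 11334.2 → 11334
Density = N̂ / area = 11334 / 797 ≈ 14.22 → 14.2 per hectare

density ≈ 14.2 largemouth bass per hectare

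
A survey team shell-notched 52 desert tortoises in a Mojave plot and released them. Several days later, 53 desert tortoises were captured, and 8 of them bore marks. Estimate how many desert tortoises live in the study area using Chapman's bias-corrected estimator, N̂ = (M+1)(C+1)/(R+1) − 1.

N = 317

N̂ = (52+1)(53+1)/(8+1) − 1 = 53·54/9 − 1
= 2862/9 − 1 = 318 − 1 = 317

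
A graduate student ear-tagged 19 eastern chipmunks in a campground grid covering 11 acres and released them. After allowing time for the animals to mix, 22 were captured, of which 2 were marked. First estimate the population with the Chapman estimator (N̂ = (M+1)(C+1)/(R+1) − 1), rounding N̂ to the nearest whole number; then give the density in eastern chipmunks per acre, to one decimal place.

density ≈ 13.8 eastern chipmunks per acre

N̂ = 20·23/3 − 1 = 460/3 − 1 ≈ 152.3 → 152
Density = N̂ / area = 152 / 11 ≈ 13.82 → 13.8 per acre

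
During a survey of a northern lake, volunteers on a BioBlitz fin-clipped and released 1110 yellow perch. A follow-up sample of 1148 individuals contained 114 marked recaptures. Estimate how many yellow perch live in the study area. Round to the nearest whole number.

N ≈ 11,178

If marked individuals mix randomly, R/C ≈ M/N, giving N ≈ M·C/R.
N = (1110 × 1148) / 114 = 1274280 / 114 ≈ 11177.9 → 11178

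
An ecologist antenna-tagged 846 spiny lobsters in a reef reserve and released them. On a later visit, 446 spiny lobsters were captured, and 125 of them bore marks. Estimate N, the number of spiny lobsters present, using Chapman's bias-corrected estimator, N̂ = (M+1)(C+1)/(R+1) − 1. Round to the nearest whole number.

N̂ = (846+1)(446+1)/(125+1) − 1 = 847·447/126 − 1
= 378609/126 − 1 ≈ 3004.8 − 1 ≈ 3003.8 → 3004

N ≈ 3004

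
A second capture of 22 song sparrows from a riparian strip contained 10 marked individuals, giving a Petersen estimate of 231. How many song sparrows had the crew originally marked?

From N = M·C/R: M = N·R / C = 231·10 / 22 = 2310 / 22 = 105.

M = 105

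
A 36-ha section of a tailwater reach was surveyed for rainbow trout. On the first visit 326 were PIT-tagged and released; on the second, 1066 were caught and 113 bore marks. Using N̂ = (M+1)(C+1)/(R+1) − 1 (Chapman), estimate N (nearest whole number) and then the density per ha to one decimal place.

density ≈ 85.0 rainbow trout per ha

N̂ = 327·1067/114 − 1 = 348909/114 − 1 ≈ 3059.6 → 3060
Density = N̂ / area = 3060 / 36 = 85.0 per ha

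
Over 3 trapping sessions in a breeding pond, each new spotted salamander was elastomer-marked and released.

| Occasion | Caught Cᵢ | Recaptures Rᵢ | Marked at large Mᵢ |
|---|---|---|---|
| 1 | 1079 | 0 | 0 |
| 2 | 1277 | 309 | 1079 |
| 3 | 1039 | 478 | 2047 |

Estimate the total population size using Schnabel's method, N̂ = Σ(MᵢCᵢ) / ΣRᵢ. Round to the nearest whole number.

N ≈ 4453

Σ MᵢCᵢ = 0·1079 + 1079·1277 + 2047·1039 = 0 + 1377883 + 2126833 = 3504716
Σ Rᵢ = 0 + 309 + 478 = 787
N̂ = 3504716 / 787 ≈ 4453.3 → 4453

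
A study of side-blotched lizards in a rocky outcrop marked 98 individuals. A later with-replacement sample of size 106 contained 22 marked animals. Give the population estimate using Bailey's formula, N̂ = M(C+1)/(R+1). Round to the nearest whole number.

N̂ = 98·(106+1)/(22+1) = 98·107/23 = 10486/23 ≈ 455.9 → 456

N ≈ 456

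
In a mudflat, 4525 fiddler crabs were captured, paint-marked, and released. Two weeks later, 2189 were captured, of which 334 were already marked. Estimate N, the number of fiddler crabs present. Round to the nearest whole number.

Lincoln-Petersen assumes M/N = R/C, so N = M·C / R.
N = (4525 × 2189) / 334 = 9905225 / 334 ≈ 29656.4 → 29656

N ≈ 29,656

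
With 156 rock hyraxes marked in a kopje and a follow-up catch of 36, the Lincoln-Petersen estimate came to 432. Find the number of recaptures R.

R = 13

From N = M·C/R: R = M·C / N = 156·36 / 432 = 5616 / 432 = 13.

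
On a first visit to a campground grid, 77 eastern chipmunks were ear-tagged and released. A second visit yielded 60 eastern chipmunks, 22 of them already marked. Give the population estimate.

Lincoln-Petersen assumes M/N = R/C, so N = M·C / R.
N = (77 × 60) / 22 = 4620 / 22 = 210

N = 210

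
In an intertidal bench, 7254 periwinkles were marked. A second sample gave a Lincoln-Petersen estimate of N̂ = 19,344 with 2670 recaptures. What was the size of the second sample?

C = 7120

From N = M·C/R: C = N·R / M = 19344·2670 / 7254 = 51648480 / 7254 = 7120.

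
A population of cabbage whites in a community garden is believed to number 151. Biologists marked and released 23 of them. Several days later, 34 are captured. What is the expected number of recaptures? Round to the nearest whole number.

Expected recaptures E[R] = M·C / N.
E[R] = 23 × 34 / 151 = 782 / 151 ≈ 5.2 → 5

expected recaptures ≈ 5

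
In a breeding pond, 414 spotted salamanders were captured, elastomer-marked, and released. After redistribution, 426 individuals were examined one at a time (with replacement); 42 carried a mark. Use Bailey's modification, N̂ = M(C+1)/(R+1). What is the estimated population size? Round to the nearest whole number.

N̂ = 414·(426+1)/(42+1) = 414·427/43 = 176778/43 ≈ 4111.1 → 4111

N ≈ 4111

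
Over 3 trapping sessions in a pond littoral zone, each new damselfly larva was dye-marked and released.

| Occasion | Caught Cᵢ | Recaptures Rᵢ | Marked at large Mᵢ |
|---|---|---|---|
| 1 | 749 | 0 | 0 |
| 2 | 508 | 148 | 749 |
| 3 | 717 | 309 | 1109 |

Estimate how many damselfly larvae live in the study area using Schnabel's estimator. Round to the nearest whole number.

Σ MᵢCᵢ = 0·749 + 749·508 + 1109·717 = 0 + 380492 + 795153 = 1175645
Σ Rᵢ = 0 + 148 + 309 = 457
N̂ = 1175645 / 457 ≈ 2572.5 → 2573

N ≈ 2573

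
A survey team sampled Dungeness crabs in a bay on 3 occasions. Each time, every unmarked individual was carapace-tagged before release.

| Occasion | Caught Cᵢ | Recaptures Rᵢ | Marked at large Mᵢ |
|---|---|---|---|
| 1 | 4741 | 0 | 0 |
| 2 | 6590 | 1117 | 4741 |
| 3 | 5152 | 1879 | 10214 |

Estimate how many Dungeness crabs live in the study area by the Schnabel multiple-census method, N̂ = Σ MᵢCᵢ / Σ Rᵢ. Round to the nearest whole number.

N ≈ 27,993

Σ MᵢCᵢ = 0·4741 + 4741·6590 + 10214·5152 = 0 + 31243190 + 52622528 = 83865718
Σ Rᵢ = 0 + 1117 + 1879 = 2996
N̂ = 83865718 / 2996 ≈ 27992.6 → 27993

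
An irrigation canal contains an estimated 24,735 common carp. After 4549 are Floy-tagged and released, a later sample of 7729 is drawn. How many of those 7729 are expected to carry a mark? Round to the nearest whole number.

The marked fraction of the population is 4549/24735, so in a sample of 7729 expect C·(M/N) marked.
E[R] = 4549 × 7729 / 24735 = 35159221 / 24735 ≈ 1421.4 → 1421

expected recaptures ≈ 1421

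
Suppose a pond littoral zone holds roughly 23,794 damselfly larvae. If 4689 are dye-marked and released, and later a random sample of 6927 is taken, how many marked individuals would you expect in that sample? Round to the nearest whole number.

Expected recaptures E[R] = M·C / N.
E[R] = 4689 × 6927 / 23794 = 32480703 / 23794 ≈ 1365.1 → 1365

expected recaptures ≈ 1365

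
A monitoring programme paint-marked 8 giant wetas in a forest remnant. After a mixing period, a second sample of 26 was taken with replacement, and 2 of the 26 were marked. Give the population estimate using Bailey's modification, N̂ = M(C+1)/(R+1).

N = 72

N̂ = 8·(26+1)/(2+1) = 8·27/3 = 216/3 = 72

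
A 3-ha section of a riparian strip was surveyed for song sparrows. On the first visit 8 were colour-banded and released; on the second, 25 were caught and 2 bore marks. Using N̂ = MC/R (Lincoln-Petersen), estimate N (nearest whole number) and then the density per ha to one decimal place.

density ≈ 33.3 song sparrows per ha

N̂ = 8·25/2 = 200/2 = 100
Density = N̂ / area = 100 / 3 ≈ 33.33 → 33.3 per ha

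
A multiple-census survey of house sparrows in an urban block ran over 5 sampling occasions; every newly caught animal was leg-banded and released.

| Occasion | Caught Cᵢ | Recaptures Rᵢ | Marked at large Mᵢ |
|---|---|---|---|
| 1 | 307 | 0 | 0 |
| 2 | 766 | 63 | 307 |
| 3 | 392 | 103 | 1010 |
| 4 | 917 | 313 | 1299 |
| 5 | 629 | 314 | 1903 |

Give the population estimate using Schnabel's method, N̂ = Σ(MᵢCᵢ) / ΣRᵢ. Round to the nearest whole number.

N ≈ 3807

Σ MᵢCᵢ = 0·307 + 307·766 + 1010·392 + 1299·917 + 1903·629 = 0 + 235162 + 395920 + 1191183 + 1196987 = 3019252
Σ Rᵢ = 0 + 63 + 103 + 313 + 314 = 793
N̂ = 3019252 / 793 ≈ 3807.4 → 3807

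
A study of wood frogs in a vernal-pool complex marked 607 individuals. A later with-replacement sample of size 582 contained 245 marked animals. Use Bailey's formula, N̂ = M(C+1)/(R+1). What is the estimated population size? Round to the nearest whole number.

N̂ = 607·(582+1)/(245+1) = 607·583/246 = 353881/246 ≈ 1438.5 → 1439

N ≈ 1439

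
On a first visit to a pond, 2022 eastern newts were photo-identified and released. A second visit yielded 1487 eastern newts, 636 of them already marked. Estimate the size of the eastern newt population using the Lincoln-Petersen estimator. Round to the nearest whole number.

N ≈ 4728

N = (2022 × 1487) / 636 = 3006714 / 636 ≈ 4727.5 → 4728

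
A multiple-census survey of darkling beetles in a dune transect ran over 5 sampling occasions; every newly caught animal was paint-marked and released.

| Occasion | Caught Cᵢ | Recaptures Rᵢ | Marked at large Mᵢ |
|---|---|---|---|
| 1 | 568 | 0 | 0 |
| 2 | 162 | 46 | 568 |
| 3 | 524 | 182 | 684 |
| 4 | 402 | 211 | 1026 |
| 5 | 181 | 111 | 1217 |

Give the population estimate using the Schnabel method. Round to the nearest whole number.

N ≈ 1969

Σ MᵢCᵢ = 0·568 + 568·162 + 684·524 + 1026·402 + 1217·181 = 0 + 92016 + 358416 + 412452 + 220277 = 1083161
Σ Rᵢ = 0 + 46 + 182 + 211 + 111 = 550
N̂ = 1083161 / 550 ≈ 1969.4 → 1969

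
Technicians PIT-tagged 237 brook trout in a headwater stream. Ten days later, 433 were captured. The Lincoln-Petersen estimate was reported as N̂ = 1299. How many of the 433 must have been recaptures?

R = 79

From N = M·C/R: R = M·C / N = 237·433 / 1299 = 102621 / 1299 = 79.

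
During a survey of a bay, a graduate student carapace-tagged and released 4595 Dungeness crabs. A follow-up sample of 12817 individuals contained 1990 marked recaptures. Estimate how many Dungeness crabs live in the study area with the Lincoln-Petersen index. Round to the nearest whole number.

N ≈ 29,595

N = (4595 × 12817) / 1990 = 58894115 / 1990 ≈ 29595.0 → 29595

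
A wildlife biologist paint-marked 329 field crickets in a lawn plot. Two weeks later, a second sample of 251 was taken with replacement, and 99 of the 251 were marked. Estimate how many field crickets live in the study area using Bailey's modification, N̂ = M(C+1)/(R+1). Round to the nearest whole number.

N ≈ 829

N̂ = 329·(251+1)/(99+1) = 329·252/100 = 82908/100 ≈ 829.1 → 829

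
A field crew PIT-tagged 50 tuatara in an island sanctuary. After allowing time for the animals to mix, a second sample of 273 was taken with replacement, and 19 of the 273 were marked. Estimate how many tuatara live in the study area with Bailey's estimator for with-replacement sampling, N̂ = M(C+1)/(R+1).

N = 685

N̂ = 50·(273+1)/(19+1) = 50·274/20 = 13700/20 = 685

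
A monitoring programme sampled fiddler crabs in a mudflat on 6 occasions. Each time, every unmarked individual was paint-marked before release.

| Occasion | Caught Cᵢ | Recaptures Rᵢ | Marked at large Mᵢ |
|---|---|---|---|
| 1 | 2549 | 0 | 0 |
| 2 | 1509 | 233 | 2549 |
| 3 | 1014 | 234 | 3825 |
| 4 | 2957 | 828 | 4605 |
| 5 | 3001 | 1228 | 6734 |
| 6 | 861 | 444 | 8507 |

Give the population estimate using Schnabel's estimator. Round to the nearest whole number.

Σ MᵢCᵢ = 0·2549 + 2549·1509 + 3825·1014 + 4605·2957 + 6734·3001 + 8507·861 = 0 + 3846441 + 3878550 + 13616985 + 20208734 + 7324527 = 48875237
Σ Rᵢ = 0 + 233 + 234 + 828 + 1228 + 444 = 2967
N̂ = 48875237 / 2967 ≈ 16472.9 → 16473

N ≈ 16,473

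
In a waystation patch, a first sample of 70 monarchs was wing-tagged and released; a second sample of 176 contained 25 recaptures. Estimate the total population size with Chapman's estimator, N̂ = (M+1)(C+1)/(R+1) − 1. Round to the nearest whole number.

N ≈ 482

N̂ = (70+1)(176+1)/(25+1) − 1 = 71·177/26 − 1
= 12567/26 − 1 ≈ 483.3 − 1 ≈ 482.3 → 482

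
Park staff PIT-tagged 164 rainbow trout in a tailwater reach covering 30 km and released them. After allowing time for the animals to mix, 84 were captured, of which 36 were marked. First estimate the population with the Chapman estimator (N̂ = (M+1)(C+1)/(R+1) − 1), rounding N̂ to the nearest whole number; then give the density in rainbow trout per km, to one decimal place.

N̂ = 165·85/37 − 1 = 14025/37 − 1 ≈ 378.1 → 378
Density = N̂ / area = 378 / 30 ≈ 12.60 → 12.6 per km

density ≈ 12.6 rainbow trout per km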